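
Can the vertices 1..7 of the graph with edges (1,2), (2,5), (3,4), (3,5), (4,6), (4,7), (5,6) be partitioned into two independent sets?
Yes. Partition: {1, 4, 5}, {2, 3, 6, 7}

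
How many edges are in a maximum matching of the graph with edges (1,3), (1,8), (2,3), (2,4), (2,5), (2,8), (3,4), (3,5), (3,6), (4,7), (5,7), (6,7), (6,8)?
4 (matching: (1,3), (2,5), (4,7), (6,8); upper bound floor(n/2) = floor(8/2) = 4)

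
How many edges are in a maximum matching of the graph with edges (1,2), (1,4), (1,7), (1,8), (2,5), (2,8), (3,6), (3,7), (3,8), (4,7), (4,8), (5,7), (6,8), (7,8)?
4 (matching: (1,4), (2,5), (3,7), (6,8); upper bound floor(n/2) = floor(8/2) = 4)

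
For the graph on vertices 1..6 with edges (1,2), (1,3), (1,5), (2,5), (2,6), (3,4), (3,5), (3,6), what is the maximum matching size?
3 (matching: (1,5), (2,6), (3,4); upper bound floor(n/2) = floor(6/2) = 3)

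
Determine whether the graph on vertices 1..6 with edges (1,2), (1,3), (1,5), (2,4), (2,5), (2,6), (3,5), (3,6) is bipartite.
No (odd cycle of length 3: 2 -> 1 -> 5 -> 2)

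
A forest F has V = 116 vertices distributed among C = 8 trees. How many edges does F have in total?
108 (Each of the 8 component trees on V_i vertices has V_i - 1 edges; summing gives V - C = 116 - 8 = 108)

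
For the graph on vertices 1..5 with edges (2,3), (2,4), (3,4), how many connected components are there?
3 (components: {1}, {2, 3, 4}, {5})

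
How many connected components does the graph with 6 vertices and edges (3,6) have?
5 (components: {1}, {2}, {3, 6}, {4}, {5})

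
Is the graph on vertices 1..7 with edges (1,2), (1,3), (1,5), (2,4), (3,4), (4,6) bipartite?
Yes. Partition: {1, 4, 7}, {2, 3, 5, 6}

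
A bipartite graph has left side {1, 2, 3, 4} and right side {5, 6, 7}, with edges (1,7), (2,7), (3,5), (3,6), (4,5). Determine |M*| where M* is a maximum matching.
3 (matching: (1,7), (3,6), (4,5); upper bound min(|L|,|R|) = min(4,3) = 3)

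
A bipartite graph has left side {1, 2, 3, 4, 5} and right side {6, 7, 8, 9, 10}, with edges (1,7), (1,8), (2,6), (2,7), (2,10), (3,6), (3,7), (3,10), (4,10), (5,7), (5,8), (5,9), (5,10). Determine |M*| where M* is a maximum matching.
5 (matching: (1,8), (2,6), (3,7), (4,10), (5,9); upper bound min(|L|,|R|) = min(5,5) = 5)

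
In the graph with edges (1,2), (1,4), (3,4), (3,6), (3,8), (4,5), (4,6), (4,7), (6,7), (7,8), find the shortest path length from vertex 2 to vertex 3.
3 (path: 2 -> 1 -> 4 -> 3, 3 edges)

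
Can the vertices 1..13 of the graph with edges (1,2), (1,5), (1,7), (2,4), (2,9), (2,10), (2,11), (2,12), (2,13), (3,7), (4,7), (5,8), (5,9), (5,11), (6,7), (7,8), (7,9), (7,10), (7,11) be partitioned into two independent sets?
Yes. Partition: {1, 3, 4, 6, 8, 9, 10, 11, 12, 13}, {2, 5, 7}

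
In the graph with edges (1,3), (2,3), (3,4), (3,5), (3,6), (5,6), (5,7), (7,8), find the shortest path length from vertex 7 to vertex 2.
3 (path: 7 -> 5 -> 3 -> 2, 3 edges)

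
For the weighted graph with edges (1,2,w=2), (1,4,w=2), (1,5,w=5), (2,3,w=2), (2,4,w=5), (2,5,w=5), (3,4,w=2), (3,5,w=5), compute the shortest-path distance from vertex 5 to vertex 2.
5 (path: 5 -> 2; weights 5 = 5)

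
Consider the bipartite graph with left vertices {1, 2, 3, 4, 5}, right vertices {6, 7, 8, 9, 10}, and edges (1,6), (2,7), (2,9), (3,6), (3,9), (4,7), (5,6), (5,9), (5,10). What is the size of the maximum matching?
4 (matching: (1,6), (2,9), (4,7), (5,10); upper bound min(|L|,|R|) = min(5,5) = 5)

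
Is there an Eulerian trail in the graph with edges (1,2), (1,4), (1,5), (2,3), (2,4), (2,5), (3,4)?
Yes (the graph is connected and exactly 2 vertices have odd degree: {1, 4}; any Eulerian path must start and end at those)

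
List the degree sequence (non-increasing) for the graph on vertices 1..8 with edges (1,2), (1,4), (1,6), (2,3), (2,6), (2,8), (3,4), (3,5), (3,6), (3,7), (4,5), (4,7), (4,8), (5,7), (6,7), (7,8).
[5, 5, 5, 4, 4, 3, 3, 3] (degrees: deg(1)=3, deg(2)=4, deg(3)=5, deg(4)=5, deg(5)=3, deg(6)=4, deg(7)=5, deg(8)=3)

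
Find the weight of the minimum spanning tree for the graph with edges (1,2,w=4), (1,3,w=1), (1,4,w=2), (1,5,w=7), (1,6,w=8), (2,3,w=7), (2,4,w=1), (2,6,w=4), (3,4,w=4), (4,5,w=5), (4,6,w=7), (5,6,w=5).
13 (MST edges: (1,3,w=1), (1,4,w=2), (2,4,w=1), (2,6,w=4), (4,5,w=5); sum of weights 1 + 2 + 1 + 4 + 5 = 13)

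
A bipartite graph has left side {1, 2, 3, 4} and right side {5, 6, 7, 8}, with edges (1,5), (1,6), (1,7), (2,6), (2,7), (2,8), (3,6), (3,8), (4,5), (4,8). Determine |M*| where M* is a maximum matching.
4 (matching: (1,7), (2,8), (3,6), (4,5); upper bound min(|L|,|R|) = min(4,4) = 4)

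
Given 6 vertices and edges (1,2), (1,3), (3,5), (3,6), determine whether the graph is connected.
No, it has 2 components: {1, 2, 3, 5, 6}, {4}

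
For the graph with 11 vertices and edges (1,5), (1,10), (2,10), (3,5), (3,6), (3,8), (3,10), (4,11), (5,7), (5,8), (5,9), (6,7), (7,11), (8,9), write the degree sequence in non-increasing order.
[5, 4, 3, 3, 3, 2, 2, 2, 2, 1, 1] (degrees: deg(1)=2, deg(2)=1, deg(3)=4, deg(4)=1, deg(5)=5, deg(6)=2, deg(7)=3, deg(8)=3, deg(9)=2, deg(10)=3, deg(11)=2)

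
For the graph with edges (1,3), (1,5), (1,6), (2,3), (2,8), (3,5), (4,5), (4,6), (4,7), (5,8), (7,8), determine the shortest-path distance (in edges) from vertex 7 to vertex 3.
3 (path: 7 -> 8 -> 5 -> 3, 3 edges)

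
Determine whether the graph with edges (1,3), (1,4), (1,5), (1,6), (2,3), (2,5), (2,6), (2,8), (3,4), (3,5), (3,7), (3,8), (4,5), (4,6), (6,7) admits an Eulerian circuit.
Yes (the graph is connected and all 8 vertices have even degree)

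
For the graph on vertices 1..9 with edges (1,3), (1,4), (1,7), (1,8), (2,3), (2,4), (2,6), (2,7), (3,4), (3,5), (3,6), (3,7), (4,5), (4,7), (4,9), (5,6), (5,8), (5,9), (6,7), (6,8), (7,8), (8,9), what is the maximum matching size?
4 (matching: (1,8), (2,6), (3,7), (5,9); upper bound floor(n/2) = floor(9/2) = 4)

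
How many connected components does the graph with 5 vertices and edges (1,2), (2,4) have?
3 (components: {1, 2, 4}, {3}, {5})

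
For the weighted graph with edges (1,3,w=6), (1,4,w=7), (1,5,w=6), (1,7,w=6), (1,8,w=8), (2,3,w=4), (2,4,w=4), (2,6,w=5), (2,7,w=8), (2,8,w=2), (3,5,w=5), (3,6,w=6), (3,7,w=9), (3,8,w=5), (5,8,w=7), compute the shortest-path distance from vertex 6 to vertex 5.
11 (path: 6 -> 3 -> 5; weights 6 + 5 = 11)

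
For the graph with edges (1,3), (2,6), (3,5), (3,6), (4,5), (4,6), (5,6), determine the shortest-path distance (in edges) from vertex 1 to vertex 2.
3 (path: 1 -> 3 -> 6 -> 2, 3 edges)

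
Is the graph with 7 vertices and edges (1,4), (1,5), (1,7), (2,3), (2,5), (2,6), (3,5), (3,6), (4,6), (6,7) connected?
Yes (BFS from 1 visits [1, 4, 5, 7, 6, 2, 3] — all 7 vertices reached)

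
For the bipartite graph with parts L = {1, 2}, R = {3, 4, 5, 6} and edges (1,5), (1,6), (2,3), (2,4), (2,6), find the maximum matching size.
2 (matching: (1,5), (2,6); upper bound min(|L|,|R|) = min(2,4) = 2)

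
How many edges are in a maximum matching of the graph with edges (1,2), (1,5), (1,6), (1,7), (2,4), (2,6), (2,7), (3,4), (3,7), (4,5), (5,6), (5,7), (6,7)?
3 (matching: (1,6), (3,4), (5,7); upper bound floor(n/2) = floor(7/2) = 3)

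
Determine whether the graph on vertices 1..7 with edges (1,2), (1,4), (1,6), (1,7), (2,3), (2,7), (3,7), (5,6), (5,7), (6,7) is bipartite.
No (odd cycle of length 3: 2 -> 1 -> 7 -> 2)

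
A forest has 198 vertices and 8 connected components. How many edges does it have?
190 (Each of the 8 component trees on V_i vertices has V_i - 1 edges; summing gives V - C = 198 - 8 = 190)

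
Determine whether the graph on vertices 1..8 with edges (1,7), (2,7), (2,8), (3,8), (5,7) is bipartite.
Yes. Partition: {1, 2, 3, 4, 5, 6}, {7, 8}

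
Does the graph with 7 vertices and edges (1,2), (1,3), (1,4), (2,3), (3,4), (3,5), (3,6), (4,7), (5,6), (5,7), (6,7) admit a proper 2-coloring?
No (odd cycle of length 3: 3 -> 1 -> 4 -> 3)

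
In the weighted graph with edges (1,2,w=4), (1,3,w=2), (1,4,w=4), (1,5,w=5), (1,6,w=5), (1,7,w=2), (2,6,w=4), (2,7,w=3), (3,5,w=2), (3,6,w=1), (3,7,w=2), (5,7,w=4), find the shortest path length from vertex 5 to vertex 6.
3 (path: 5 -> 3 -> 6; weights 2 + 1 = 3)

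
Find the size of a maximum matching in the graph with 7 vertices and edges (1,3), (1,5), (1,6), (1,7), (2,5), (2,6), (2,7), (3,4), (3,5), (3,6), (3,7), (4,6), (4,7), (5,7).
3 (matching: (1,7), (2,5), (4,6); upper bound floor(n/2) = floor(7/2) = 3)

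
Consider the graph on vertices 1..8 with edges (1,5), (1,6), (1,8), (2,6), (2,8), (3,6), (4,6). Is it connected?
No, it has 2 components: {1, 2, 3, 4, 5, 6, 8}, {7}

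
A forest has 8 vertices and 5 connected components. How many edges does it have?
3 (Each of the 5 component trees on V_i vertices has V_i - 1 edges; summing gives V - C = 8 - 5 = 3)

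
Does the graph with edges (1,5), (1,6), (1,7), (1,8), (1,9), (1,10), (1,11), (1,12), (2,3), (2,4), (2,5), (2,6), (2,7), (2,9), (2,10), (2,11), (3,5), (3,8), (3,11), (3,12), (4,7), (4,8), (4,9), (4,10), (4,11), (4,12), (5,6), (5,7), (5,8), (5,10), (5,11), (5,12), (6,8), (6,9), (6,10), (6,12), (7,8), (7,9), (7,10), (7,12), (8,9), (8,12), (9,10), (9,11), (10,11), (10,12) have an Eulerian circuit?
No (6 vertices have odd degree: {3, 4, 5, 6, 10, 11}; Eulerian circuit requires 0)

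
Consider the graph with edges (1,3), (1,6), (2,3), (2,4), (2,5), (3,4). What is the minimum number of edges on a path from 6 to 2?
3 (path: 6 -> 1 -> 3 -> 2, 3 edges)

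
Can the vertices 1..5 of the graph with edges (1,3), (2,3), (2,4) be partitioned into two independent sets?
Yes. Partition: {1, 2, 5}, {3, 4}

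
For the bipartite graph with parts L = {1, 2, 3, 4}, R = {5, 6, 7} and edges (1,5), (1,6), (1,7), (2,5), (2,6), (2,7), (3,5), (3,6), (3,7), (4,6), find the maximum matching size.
3 (matching: (1,7), (2,6), (3,5); upper bound min(|L|,|R|) = min(4,3) = 3)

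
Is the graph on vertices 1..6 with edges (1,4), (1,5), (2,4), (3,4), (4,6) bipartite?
Yes. Partition: {1, 2, 3, 6}, {4, 5}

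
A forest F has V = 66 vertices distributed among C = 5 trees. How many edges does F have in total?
61 (Each of the 5 component trees on V_i vertices has V_i - 1 edges; summing gives V - C = 66 - 5 = 61)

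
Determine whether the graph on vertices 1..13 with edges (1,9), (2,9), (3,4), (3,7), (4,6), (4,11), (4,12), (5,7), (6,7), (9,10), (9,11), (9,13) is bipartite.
Yes. Partition: {1, 2, 3, 5, 6, 8, 10, 11, 12, 13}, {4, 7, 9}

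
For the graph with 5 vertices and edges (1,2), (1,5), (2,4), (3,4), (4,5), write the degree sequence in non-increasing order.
[3, 2, 2, 2, 1] (degrees: deg(1)=2, deg(2)=2, deg(3)=1, deg(4)=3, deg(5)=2)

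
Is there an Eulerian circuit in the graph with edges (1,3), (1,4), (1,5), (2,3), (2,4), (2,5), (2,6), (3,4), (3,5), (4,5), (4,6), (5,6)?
No (4 vertices have odd degree: {1, 4, 5, 6}; Eulerian circuit requires 0)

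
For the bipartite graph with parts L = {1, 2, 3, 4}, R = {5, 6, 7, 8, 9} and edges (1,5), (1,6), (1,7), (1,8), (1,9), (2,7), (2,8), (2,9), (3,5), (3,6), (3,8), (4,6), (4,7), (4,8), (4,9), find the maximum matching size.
4 (matching: (1,9), (2,8), (3,6), (4,7); upper bound min(|L|,|R|) = min(4,5) = 4)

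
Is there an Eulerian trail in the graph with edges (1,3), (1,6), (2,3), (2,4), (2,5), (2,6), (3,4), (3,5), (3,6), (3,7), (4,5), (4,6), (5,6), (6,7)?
Yes — and in fact it has an Eulerian circuit (the graph is connected and all 7 vertices have even degree)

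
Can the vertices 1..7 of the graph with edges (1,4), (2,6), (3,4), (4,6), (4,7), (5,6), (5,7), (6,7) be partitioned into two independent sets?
No (odd cycle of length 3: 7 -> 4 -> 6 -> 7)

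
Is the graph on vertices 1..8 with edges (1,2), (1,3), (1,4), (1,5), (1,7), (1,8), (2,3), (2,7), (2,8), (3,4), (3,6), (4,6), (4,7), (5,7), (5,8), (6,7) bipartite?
No (odd cycle of length 3: 4 -> 1 -> 3 -> 4)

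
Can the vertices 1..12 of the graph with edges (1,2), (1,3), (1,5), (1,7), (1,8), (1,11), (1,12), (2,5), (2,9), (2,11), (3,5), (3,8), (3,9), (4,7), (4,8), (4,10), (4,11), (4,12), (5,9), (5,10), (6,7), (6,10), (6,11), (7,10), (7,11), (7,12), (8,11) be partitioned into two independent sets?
No (odd cycle of length 3: 2 -> 1 -> 5 -> 2)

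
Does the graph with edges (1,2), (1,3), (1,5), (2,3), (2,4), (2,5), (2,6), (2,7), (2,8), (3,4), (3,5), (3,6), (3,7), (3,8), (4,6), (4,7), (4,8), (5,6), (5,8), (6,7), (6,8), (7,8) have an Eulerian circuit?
No (6 vertices have odd degree: {1, 2, 3, 4, 5, 7}; Eulerian circuit requires 0)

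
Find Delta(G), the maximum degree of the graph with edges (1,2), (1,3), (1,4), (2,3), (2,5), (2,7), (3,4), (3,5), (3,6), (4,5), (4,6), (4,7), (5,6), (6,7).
5 (attained at vertices 3, 4)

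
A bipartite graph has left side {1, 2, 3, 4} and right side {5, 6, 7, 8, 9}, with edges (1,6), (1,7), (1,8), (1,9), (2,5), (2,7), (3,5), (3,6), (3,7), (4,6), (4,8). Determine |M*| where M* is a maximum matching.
4 (matching: (1,9), (2,7), (3,6), (4,8); upper bound min(|L|,|R|) = min(4,5) = 4)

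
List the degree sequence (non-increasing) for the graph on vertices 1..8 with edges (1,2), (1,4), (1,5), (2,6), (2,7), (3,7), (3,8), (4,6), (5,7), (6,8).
[3, 3, 3, 3, 2, 2, 2, 2] (degrees: deg(1)=3, deg(2)=3, deg(3)=2, deg(4)=2, deg(5)=2, deg(6)=3, deg(7)=3, deg(8)=2)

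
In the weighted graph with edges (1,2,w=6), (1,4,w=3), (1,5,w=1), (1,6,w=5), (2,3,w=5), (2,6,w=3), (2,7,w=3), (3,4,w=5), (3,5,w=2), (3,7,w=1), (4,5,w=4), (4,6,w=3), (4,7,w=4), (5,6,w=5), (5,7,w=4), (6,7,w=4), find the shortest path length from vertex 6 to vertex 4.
3 (path: 6 -> 4; weights 3 = 3)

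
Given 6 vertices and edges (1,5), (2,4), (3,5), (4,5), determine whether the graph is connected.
No, it has 2 components: {1, 2, 3, 4, 5}, {6}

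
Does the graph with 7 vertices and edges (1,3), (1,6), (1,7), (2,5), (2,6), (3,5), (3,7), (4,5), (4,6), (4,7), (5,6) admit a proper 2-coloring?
No (odd cycle of length 3: 3 -> 1 -> 7 -> 3)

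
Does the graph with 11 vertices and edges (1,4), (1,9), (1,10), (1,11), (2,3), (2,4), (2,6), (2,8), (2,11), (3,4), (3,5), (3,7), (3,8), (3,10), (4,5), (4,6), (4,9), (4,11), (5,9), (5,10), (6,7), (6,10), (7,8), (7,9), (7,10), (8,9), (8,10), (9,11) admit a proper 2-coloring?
No (odd cycle of length 3: 9 -> 1 -> 4 -> 9)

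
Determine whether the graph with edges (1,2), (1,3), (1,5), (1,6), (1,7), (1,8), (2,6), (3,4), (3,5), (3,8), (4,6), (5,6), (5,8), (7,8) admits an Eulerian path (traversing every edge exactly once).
Yes — and in fact it has an Eulerian circuit (the graph is connected and all 8 vertices have even degree)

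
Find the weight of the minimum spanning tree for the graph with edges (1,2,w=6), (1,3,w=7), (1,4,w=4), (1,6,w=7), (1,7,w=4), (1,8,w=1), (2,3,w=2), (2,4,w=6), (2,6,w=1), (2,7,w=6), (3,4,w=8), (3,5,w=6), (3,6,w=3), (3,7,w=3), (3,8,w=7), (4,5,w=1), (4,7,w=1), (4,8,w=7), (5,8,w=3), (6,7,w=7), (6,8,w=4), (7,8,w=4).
12 (MST edges: (1,8,w=1), (2,3,w=2), (2,6,w=1), (3,7,w=3), (4,5,w=1), (4,7,w=1), (5,8,w=3); sum of weights 1 + 2 + 1 + 3 + 1 + 1 + 3 = 12)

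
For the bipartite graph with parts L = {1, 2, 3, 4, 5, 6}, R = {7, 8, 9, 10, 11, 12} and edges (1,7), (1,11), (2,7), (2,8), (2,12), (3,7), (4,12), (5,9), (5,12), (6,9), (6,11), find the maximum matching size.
5 (matching: (1,11), (2,8), (3,7), (4,12), (5,9); upper bound min(|L|,|R|) = min(6,6) = 6)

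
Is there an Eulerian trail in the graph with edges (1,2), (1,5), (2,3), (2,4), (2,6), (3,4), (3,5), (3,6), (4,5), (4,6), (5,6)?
Yes — and in fact it has an Eulerian circuit (the graph is connected and all 6 vertices have even degree)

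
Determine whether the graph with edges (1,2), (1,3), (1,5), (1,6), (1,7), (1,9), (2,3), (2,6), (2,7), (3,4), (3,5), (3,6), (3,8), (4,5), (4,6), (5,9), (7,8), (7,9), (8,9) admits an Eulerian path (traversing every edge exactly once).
Yes (the graph is connected and exactly 2 vertices have odd degree: {4, 8}; any Eulerian path must start and end at those)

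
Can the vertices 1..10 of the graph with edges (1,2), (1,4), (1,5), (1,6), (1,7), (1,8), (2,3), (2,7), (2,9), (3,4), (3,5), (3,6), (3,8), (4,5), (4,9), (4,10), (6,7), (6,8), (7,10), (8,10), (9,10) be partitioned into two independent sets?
No (odd cycle of length 3: 6 -> 1 -> 8 -> 6)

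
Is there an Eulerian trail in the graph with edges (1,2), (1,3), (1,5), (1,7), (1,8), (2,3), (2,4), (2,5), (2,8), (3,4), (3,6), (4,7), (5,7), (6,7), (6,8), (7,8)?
No (6 vertices have odd degree: {1, 2, 4, 5, 6, 7}; Eulerian path requires 0 or 2)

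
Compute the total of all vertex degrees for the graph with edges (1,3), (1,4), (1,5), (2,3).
8 (handshake: sum of degrees = 2|E| = 2 x 4 = 8)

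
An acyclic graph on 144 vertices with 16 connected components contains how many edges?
128 (Each of the 16 component trees on V_i vertices has V_i - 1 edges; summing gives V - C = 144 - 16 = 128)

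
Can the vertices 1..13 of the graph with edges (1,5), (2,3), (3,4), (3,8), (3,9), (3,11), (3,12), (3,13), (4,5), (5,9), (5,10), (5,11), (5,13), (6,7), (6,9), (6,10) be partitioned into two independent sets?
Yes. Partition: {1, 2, 4, 7, 8, 9, 10, 11, 12, 13}, {3, 5, 6}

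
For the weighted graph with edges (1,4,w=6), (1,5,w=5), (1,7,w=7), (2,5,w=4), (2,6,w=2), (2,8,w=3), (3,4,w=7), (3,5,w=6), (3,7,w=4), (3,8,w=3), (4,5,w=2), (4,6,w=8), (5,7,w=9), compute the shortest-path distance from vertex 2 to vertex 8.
3 (path: 2 -> 8; weights 3 = 3)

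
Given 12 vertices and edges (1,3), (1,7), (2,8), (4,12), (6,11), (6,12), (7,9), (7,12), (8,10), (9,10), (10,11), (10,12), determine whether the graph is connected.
No, it has 2 components: {1, 2, 3, 4, 6, 7, 8, 9, 10, 11, 12}, {5}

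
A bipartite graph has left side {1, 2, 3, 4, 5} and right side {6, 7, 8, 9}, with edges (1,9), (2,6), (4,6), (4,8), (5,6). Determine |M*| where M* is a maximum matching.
3 (matching: (1,9), (2,6), (4,8); upper bound min(|L|,|R|) = min(5,4) = 4)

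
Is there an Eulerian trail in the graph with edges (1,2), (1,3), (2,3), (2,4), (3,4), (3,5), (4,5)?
Yes (the graph is connected and exactly 2 vertices have odd degree: {2, 4}; any Eulerian path must start and end at those)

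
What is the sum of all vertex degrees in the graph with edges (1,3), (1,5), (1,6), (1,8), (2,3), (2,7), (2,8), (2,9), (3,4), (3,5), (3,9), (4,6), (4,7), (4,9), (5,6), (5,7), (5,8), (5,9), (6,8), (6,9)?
40 (handshake: sum of degrees = 2|E| = 2 x 20 = 40)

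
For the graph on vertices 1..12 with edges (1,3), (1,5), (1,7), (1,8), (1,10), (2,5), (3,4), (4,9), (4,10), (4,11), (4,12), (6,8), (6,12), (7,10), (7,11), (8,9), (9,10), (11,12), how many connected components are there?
1 (components: {1, 2, 3, 4, 5, 6, 7, 8, 9, 10, 11, 12})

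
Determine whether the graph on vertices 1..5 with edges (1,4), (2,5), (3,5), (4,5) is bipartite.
Yes. Partition: {1, 5}, {2, 3, 4}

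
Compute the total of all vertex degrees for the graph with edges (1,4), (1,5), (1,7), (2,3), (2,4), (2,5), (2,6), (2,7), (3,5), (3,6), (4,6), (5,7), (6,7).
26 (handshake: sum of degrees = 2|E| = 2 x 13 = 26)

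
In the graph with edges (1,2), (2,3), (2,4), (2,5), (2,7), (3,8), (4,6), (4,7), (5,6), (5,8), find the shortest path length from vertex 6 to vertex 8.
2 (path: 6 -> 5 -> 8, 2 edges)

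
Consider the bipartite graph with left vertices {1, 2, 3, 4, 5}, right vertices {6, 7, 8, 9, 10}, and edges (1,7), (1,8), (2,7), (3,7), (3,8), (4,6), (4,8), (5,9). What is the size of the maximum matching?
4 (matching: (1,8), (2,7), (4,6), (5,9); upper bound min(|L|,|R|) = min(5,5) = 5)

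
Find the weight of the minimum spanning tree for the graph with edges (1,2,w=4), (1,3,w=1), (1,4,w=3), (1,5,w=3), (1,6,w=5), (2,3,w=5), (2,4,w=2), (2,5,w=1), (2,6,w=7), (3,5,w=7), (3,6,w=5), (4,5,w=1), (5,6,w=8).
11 (MST edges: (1,3,w=1), (1,4,w=3), (1,6,w=5), (2,5,w=1), (4,5,w=1); sum of weights 1 + 3 + 5 + 1 + 1 = 11)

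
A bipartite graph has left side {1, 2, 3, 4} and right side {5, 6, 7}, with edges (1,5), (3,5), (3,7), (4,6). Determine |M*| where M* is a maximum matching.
3 (matching: (1,5), (3,7), (4,6); upper bound min(|L|,|R|) = min(4,3) = 3)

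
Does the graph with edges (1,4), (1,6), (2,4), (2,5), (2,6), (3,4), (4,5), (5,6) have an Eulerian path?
No (4 vertices have odd degree: {2, 3, 5, 6}; Eulerian path requires 0 or 2)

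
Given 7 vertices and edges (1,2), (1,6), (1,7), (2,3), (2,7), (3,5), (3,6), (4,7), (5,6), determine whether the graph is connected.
Yes (BFS from 1 visits [1, 2, 6, 7, 3, 5, 4] — all 7 vertices reached)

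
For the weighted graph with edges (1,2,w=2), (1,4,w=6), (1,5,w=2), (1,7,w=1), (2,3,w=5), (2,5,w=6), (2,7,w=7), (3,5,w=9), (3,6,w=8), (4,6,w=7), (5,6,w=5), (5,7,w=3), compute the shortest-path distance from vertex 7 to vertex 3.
8 (path: 7 -> 1 -> 2 -> 3; weights 1 + 2 + 5 = 8)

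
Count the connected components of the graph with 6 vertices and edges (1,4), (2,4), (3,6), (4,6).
2 (components: {1, 2, 3, 4, 6}, {5})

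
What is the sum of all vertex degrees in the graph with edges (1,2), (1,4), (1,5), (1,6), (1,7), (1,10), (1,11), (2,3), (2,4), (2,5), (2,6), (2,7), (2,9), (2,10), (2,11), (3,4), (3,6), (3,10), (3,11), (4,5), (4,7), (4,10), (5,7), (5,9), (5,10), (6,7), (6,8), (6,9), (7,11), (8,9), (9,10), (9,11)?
64 (handshake: sum of degrees = 2|E| = 2 x 32 = 64)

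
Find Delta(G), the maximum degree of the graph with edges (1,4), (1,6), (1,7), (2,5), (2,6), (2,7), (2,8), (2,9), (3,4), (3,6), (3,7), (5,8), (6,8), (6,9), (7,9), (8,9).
5 (attained at vertices 2, 6)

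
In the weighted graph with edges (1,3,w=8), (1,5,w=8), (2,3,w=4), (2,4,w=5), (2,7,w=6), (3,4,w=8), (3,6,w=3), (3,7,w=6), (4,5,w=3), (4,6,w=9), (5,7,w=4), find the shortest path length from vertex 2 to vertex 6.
7 (path: 2 -> 3 -> 6; weights 4 + 3 = 7)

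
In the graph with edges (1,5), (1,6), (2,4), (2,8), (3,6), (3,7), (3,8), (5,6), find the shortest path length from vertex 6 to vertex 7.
2 (path: 6 -> 3 -> 7, 2 edges)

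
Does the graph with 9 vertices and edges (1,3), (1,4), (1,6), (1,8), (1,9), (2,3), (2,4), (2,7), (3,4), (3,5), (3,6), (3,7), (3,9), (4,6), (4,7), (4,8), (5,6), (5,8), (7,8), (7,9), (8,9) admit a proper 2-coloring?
No (odd cycle of length 3: 3 -> 1 -> 4 -> 3)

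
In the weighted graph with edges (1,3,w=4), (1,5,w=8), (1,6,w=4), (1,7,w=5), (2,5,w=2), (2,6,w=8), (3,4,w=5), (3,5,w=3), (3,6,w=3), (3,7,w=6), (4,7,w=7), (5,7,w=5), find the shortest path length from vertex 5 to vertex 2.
2 (path: 5 -> 2; weights 2 = 2)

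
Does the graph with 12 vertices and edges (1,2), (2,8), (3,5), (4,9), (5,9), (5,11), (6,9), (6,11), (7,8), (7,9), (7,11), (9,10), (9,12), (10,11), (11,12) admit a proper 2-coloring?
Yes. Partition: {1, 3, 8, 9, 11}, {2, 4, 5, 6, 7, 10, 12}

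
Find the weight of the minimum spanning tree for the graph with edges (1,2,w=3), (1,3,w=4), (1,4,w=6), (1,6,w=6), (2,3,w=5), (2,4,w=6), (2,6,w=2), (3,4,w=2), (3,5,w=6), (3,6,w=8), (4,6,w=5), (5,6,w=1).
12 (MST edges: (1,2,w=3), (1,3,w=4), (2,6,w=2), (3,4,w=2), (5,6,w=1); sum of weights 3 + 4 + 2 + 2 + 1 = 12)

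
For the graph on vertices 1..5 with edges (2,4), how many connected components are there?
4 (components: {1}, {2, 4}, {3}, {5})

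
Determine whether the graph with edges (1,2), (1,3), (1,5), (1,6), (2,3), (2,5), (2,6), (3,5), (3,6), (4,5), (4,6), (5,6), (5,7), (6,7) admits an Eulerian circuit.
Yes (the graph is connected and all 7 vertices have even degree)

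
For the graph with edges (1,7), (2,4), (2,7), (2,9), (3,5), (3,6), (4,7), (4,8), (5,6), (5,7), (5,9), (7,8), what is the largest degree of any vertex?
5 (attained at vertex 7)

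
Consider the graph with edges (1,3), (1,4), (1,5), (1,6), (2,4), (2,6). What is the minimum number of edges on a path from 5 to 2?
3 (path: 5 -> 1 -> 6 -> 2, 3 edges)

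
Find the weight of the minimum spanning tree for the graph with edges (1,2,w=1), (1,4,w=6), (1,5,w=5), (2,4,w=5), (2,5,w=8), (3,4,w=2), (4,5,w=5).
13 (MST edges: (1,2,w=1), (1,5,w=5), (2,4,w=5), (3,4,w=2); sum of weights 1 + 5 + 5 + 2 = 13)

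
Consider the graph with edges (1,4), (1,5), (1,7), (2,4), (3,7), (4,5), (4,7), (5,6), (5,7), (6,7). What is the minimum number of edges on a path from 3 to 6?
2 (path: 3 -> 7 -> 6, 2 edges)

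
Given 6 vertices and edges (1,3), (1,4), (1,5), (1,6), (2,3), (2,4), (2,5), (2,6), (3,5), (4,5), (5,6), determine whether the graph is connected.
Yes (BFS from 1 visits [1, 3, 4, 5, 6, 2] — all 6 vertices reached)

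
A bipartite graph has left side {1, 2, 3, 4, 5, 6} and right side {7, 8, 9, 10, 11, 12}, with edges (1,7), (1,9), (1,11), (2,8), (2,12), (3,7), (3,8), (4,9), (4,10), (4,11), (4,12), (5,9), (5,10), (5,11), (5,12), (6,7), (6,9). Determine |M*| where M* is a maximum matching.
6 (matching: (1,11), (2,12), (3,8), (4,10), (5,9), (6,7); upper bound min(|L|,|R|) = min(6,6) = 6)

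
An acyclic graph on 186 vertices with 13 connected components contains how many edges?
173 (Each of the 13 component trees on V_i vertices has V_i - 1 edges; summing gives V - C = 186 - 13 = 173)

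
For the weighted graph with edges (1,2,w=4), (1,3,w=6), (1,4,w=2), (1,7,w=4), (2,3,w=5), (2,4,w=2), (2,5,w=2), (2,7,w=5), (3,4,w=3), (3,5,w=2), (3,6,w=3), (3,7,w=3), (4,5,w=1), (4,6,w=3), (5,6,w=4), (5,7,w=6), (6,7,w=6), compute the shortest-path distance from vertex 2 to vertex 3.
4 (path: 2 -> 5 -> 3; weights 2 + 2 = 4)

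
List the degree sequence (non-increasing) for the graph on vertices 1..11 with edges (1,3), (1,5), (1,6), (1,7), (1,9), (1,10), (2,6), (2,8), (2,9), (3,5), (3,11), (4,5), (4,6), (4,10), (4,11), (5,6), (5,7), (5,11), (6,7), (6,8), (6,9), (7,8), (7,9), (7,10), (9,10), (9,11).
[7, 6, 6, 6, 6, 4, 4, 4, 3, 3, 3] (degrees: deg(1)=6, deg(2)=3, deg(3)=3, deg(4)=4, deg(5)=6, deg(6)=7, deg(7)=6, deg(8)=3, deg(9)=6, deg(10)=4, deg(11)=4)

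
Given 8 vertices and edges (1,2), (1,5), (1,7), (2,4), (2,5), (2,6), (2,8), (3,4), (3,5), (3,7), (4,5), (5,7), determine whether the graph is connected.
Yes (BFS from 1 visits [1, 2, 5, 7, 4, 6, 8, 3] — all 8 vertices reached)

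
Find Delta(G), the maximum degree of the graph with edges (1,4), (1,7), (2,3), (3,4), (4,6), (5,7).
3 (attained at vertex 4)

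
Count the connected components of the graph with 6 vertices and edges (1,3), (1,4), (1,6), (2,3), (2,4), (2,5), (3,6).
1 (components: {1, 2, 3, 4, 5, 6})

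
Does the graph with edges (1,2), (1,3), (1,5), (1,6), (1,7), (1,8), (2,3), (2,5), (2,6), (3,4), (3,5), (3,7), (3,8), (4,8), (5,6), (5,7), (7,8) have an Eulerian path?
Yes (the graph is connected and exactly 2 vertices have odd degree: {5, 6}; any Eulerian path must start and end at those)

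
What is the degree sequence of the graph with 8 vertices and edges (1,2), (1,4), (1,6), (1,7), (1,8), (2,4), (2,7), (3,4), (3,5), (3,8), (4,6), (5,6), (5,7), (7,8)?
[5, 4, 4, 3, 3, 3, 3, 3] (degrees: deg(1)=5, deg(2)=3, deg(3)=3, deg(4)=4, deg(5)=3, deg(6)=3, deg(7)=4, deg(8)=3)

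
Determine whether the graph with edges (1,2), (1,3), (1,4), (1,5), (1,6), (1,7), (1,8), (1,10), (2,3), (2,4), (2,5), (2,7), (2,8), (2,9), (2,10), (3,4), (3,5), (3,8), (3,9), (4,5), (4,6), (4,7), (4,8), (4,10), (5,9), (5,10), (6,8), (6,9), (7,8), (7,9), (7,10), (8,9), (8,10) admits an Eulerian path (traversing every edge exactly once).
Yes — and in fact it has an Eulerian circuit (the graph is connected and all 10 vertices have even degree)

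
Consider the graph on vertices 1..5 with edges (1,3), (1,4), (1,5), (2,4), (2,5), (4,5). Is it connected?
Yes (BFS from 1 visits [1, 3, 4, 5, 2] — all 5 vertices reached)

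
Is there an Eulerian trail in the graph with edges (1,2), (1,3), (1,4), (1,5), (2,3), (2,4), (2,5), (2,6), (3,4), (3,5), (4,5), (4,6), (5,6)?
No (4 vertices have odd degree: {2, 4, 5, 6}; Eulerian path requires 0 or 2)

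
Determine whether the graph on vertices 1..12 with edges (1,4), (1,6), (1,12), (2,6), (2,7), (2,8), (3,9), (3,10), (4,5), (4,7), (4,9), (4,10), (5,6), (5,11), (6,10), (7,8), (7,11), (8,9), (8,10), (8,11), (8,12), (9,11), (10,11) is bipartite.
No (odd cycle of length 5: 9 -> 4 -> 1 -> 12 -> 8 -> 9)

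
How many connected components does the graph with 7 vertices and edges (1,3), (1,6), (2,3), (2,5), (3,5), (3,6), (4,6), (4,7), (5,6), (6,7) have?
1 (components: {1, 2, 3, 4, 5, 6, 7})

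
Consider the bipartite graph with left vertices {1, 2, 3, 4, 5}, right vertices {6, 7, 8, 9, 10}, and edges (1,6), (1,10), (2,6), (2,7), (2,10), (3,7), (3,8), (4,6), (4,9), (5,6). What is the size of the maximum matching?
5 (matching: (1,10), (2,7), (3,8), (4,9), (5,6); upper bound min(|L|,|R|) = min(5,5) = 5)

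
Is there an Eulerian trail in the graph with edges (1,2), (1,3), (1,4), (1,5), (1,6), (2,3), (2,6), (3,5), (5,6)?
No (6 vertices have odd degree: {1, 2, 3, 4, 5, 6}; Eulerian path requires 0 or 2)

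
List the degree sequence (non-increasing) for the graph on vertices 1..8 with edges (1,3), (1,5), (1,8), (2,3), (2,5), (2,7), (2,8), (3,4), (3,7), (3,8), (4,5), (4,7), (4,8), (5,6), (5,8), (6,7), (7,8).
[6, 5, 5, 5, 4, 4, 3, 2] (degrees: deg(1)=3, deg(2)=4, deg(3)=5, deg(4)=4, deg(5)=5, deg(6)=2, deg(7)=5, deg(8)=6)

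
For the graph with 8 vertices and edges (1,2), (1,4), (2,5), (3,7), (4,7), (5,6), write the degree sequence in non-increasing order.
[2, 2, 2, 2, 2, 1, 1, 0] (degrees: deg(1)=2, deg(2)=2, deg(3)=1, deg(4)=2, deg(5)=2, deg(6)=1, deg(7)=2, deg(8)=0)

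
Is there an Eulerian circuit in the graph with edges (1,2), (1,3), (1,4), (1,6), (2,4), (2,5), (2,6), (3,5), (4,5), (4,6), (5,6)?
Yes (the graph is connected and all 6 vertices have even degree)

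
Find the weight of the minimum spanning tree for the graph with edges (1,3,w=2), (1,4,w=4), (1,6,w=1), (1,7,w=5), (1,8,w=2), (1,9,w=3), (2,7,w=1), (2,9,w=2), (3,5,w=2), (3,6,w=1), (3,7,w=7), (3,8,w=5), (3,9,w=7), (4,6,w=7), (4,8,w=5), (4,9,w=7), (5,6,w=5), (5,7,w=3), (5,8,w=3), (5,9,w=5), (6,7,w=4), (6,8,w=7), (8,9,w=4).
16 (MST edges: (1,4,w=4), (1,6,w=1), (1,8,w=2), (1,9,w=3), (2,7,w=1), (2,9,w=2), (3,5,w=2), (3,6,w=1); sum of weights 4 + 1 + 2 + 3 + 1 + 2 + 2 + 1 = 16)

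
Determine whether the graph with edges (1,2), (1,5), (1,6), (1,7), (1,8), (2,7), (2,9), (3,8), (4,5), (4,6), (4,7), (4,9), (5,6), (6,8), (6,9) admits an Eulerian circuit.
No (8 vertices have odd degree: {1, 2, 3, 5, 6, 7, 8, 9}; Eulerian circuit requires 0)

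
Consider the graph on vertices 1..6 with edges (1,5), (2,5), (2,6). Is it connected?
No, it has 3 components: {1, 2, 5, 6}, {3}, {4}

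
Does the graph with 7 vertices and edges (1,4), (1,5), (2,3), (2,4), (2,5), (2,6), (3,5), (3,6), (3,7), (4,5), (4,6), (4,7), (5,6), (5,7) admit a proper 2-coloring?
No (odd cycle of length 3: 4 -> 1 -> 5 -> 4)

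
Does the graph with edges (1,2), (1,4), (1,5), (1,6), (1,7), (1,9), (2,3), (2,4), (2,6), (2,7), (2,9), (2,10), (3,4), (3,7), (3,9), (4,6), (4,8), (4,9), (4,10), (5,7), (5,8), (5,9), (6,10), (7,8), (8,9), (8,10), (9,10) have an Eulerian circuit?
No (6 vertices have odd degree: {2, 4, 7, 8, 9, 10}; Eulerian circuit requires 0)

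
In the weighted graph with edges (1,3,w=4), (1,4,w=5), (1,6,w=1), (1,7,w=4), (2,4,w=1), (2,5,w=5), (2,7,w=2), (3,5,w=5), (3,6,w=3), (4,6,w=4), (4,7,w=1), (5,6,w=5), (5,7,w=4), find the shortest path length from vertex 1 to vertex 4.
5 (path: 1 -> 4; weights 5 = 5)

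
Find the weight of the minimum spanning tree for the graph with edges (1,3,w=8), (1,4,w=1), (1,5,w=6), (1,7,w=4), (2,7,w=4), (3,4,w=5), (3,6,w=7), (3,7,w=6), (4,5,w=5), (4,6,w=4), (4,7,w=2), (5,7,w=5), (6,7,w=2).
19 (MST edges: (1,4,w=1), (2,7,w=4), (3,4,w=5), (4,5,w=5), (4,7,w=2), (6,7,w=2); sum of weights 1 + 4 + 5 + 5 + 2 + 2 = 19)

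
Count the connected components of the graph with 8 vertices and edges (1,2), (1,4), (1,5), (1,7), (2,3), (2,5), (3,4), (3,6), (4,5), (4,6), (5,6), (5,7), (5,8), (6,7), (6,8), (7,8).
1 (components: {1, 2, 3, 4, 5, 6, 7, 8})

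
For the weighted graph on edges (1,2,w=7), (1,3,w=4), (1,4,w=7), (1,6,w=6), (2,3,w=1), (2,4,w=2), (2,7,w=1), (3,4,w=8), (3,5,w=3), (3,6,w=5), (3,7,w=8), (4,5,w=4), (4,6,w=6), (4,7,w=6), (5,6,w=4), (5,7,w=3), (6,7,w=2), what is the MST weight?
13 (MST edges: (1,3,w=4), (2,3,w=1), (2,4,w=2), (2,7,w=1), (3,5,w=3), (6,7,w=2); sum of weights 4 + 1 + 2 + 1 + 3 + 2 = 13)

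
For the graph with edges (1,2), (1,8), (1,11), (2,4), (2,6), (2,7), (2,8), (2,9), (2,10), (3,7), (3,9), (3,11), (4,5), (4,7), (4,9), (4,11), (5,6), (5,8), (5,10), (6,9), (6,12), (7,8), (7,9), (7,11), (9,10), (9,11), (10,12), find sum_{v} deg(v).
54 (handshake: sum of degrees = 2|E| = 2 x 27 = 54)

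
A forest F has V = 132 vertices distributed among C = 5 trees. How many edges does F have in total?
127 (Each of the 5 component trees on V_i vertices has V_i - 1 edges; summing gives V - C = 132 - 5 = 127)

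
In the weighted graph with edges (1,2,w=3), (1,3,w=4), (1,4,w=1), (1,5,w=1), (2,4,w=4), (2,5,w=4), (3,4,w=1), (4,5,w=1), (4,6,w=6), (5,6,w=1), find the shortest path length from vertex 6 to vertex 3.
3 (path: 6 -> 5 -> 4 -> 3; weights 1 + 1 + 1 = 3)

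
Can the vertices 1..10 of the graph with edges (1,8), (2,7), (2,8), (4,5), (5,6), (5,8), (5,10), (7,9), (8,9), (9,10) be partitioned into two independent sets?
Yes. Partition: {1, 2, 3, 5, 9}, {4, 6, 7, 8, 10}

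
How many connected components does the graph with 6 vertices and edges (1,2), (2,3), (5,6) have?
3 (components: {1, 2, 3}, {4}, {5, 6})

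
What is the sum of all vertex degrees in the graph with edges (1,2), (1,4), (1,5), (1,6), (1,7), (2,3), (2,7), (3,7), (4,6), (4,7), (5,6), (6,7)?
24 (handshake: sum of degrees = 2|E| = 2 x 12 = 24)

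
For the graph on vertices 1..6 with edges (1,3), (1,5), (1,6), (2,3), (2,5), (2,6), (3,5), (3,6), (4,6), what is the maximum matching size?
3 (matching: (1,3), (2,5), (4,6); upper bound floor(n/2) = floor(6/2) = 3)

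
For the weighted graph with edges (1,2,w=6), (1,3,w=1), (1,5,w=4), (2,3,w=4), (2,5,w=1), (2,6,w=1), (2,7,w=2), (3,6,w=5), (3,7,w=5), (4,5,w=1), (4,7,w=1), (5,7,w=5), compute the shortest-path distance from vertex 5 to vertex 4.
1 (path: 5 -> 4; weights 1 = 1)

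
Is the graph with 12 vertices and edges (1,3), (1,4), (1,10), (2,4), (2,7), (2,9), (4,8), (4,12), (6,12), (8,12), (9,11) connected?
No, it has 2 components: {1, 2, 3, 4, 6, 7, 8, 9, 10, 11, 12}, {5}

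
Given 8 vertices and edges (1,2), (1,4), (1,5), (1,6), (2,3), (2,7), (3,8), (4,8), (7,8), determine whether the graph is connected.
Yes (BFS from 1 visits [1, 2, 4, 5, 6, 3, 7, 8] — all 8 vertices reached)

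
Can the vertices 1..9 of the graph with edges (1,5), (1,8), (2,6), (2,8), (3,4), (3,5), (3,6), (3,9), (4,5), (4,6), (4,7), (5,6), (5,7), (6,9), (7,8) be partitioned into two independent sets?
No (odd cycle of length 5: 7 -> 8 -> 1 -> 5 -> 4 -> 7)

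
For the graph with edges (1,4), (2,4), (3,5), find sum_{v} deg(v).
6 (handshake: sum of degrees = 2|E| = 2 x 3 = 6)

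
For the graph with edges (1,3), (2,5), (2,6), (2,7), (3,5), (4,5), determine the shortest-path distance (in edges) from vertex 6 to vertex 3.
3 (path: 6 -> 2 -> 5 -> 3, 3 edges)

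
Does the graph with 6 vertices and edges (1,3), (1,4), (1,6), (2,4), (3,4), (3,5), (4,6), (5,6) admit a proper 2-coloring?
No (odd cycle of length 3: 3 -> 1 -> 4 -> 3)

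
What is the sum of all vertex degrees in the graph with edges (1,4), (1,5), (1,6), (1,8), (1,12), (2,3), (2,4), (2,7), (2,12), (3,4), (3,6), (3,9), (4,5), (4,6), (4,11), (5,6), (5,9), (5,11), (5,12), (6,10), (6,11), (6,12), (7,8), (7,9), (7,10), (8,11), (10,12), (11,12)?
56 (handshake: sum of degrees = 2|E| = 2 x 28 = 56)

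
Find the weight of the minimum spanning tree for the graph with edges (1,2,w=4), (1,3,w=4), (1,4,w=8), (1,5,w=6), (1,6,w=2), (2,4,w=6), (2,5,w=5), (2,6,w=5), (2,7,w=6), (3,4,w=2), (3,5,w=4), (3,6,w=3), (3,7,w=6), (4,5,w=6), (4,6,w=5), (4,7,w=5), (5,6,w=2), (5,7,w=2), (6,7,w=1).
14 (MST edges: (1,2,w=4), (1,6,w=2), (3,4,w=2), (3,6,w=3), (5,7,w=2), (6,7,w=1); sum of weights 4 + 2 + 2 + 3 + 2 + 1 = 14)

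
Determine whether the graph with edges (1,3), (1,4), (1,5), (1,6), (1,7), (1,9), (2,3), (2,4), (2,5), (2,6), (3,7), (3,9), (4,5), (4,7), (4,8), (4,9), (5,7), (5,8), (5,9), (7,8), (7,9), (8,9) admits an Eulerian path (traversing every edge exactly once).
Yes — and in fact it has an Eulerian circuit (the graph is connected and all 9 vertices have even degree)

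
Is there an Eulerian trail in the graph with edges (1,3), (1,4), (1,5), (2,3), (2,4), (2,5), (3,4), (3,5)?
No (4 vertices have odd degree: {1, 2, 4, 5}; Eulerian path requires 0 or 2)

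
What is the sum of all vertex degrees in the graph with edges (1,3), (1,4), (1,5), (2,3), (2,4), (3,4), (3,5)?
14 (handshake: sum of degrees = 2|E| = 2 x 7 = 14)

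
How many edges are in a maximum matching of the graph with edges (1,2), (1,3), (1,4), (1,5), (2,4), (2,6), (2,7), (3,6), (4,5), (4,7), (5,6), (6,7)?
3 (matching: (1,5), (2,4), (6,7); upper bound floor(n/2) = floor(7/2) = 3)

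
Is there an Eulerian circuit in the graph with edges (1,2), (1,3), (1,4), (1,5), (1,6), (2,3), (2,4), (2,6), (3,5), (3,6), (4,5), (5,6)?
No (2 vertices have odd degree: {1, 4}; Eulerian circuit requires 0)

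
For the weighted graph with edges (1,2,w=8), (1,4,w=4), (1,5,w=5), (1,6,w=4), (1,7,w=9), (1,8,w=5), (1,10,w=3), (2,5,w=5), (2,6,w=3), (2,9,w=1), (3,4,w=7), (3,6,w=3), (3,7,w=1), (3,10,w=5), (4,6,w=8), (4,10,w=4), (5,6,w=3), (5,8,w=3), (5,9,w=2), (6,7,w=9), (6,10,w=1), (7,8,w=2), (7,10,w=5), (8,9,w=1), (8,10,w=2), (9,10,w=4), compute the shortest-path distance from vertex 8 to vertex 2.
2 (path: 8 -> 9 -> 2; weights 1 + 1 = 2)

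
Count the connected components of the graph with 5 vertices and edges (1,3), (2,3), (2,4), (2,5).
1 (components: {1, 2, 3, 4, 5})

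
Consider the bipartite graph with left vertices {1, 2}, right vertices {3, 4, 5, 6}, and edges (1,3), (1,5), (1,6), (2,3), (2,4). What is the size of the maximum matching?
2 (matching: (1,6), (2,4); upper bound min(|L|,|R|) = min(2,4) = 2)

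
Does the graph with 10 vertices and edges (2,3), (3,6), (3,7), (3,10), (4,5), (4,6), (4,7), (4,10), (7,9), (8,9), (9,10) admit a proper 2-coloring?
Yes. Partition: {1, 2, 5, 6, 7, 8, 10}, {3, 4, 9}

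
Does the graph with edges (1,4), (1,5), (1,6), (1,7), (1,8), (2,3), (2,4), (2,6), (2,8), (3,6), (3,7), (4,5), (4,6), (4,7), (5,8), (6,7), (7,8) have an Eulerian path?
No (6 vertices have odd degree: {1, 3, 4, 5, 6, 7}; Eulerian path requires 0 or 2)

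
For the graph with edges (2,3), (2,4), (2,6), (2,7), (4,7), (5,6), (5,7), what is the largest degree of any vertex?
4 (attained at vertex 2)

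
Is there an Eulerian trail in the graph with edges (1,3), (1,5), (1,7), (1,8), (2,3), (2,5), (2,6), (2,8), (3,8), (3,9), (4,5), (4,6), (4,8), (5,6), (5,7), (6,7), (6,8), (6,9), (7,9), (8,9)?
Yes (the graph is connected and exactly 2 vertices have odd degree: {4, 5}; any Eulerian path must start and end at those)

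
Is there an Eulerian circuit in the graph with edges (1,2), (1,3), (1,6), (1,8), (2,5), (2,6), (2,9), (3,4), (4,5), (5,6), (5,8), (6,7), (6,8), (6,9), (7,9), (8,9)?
Yes (the graph is connected and all 9 vertices have even degree)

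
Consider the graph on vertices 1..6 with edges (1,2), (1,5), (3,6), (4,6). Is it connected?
No, it has 2 components: {1, 2, 5}, {3, 4, 6}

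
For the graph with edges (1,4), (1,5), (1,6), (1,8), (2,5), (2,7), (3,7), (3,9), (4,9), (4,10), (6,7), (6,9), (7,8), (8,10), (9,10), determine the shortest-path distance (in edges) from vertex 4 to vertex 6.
2 (path: 4 -> 1 -> 6, 2 edges)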